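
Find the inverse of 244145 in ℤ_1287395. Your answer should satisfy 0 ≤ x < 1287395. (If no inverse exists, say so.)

Compute gcd(244145, 1287395):
1287395 = 5×244145 + 66670
244145 = 3×66670 + 44135
66670 = 1×44135 + 22535
44135 = 1×22535 + 21600
22535 = 1×21600 + 935
21600 = 23×935 + 95
935 = 9×95 + 80
95 = 1×80 + 15
80 = 5×15 + 5
15 = 3×5 + 0
gcd(244145, 1287395) = 5 ≠ 1, so 244145 has no multiplicative inverse modulo 1287395.

no inverse exists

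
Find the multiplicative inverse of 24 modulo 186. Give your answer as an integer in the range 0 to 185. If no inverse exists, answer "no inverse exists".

no inverse exists

Euclidean algorithm on 186, 24:
186 = 7*24 + 18
24 = 1*18 + 6
18 = 3*6 + 0
gcd(24, 186) = 6 ≠ 1, so 24 has no multiplicative inverse modulo 186.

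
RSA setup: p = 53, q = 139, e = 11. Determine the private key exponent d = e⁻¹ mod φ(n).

φ(n) = (p−1)(q−1) = 52·138 = 7176.
Need d with 11·d ≡ 1 (mod 7176). Apply the extended Euclidean algorithm:
7176 = 652*11 + 4
11 = 2*4 + 3
4 = 1*3 + 1
3 = 3*1 + 0
Back-substitute:
1 = 4 − 3
1 = −11 + 3·4
1 = 3·7176 − 1957·11
So 11·(-1957) ≡ 1 (mod 7176), hence d ≡ -1957 ≡ 5219 (mod 7176).

5219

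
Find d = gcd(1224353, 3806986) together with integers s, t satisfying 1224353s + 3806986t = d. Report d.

1

Apply Euclid's algorithm to 3806986 and 1224353:
3806986 = 3×1224353 + 133927
1224353 = 9×133927 + 19010
133927 = 7×19010 + 857
19010 = 22×857 + 156
857 = 5×156 + 77
156 = 2×77 + 2
77 = 38×2 + 1
2 = 2×1 + 0
gcd(1224353, 3806986) = 1.
Back-substituting:
1 = 77 − 38·2
1 = −38·156 + 77·77
1 = 77·857 − 423·156
1 = −423·19010 + 9383·857
1 = 9383·133927 − 66104·19010
1 = −66104·1224353 + 604319·133927
1 = 604319·3806986 − 1879061·1224353
So 1 = (604319)·3806986 + (-1879061)·1224353.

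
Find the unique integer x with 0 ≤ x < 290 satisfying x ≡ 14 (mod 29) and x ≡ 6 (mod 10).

246

Write x = 14 + 29·k. Then 29·k ≡ 6 − 14 ≡ 2 (mod 10).
Need 29⁻¹ mod 10. Extended Euclid on (10, 9):
10 = 1·9 + 1
9 = 9·1 + 0
Back-substitute:
1 = 10 − 9
29⁻¹ ≡ 9 (mod 10), so k ≡ 9·2 ≡ 8 (mod 10).
x = 14 + 29·8 = 246.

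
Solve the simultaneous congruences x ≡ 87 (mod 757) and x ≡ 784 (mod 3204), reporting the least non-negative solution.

Write x = 87 + 757·k. Then 757·k ≡ 784 − 87 ≡ 697 (mod 3204).
Need 757⁻¹ mod 3204. Extended Euclid on (3204, 757):
3204 = 4*757 + 176
757 = 4*176 + 53
176 = 3*53 + 17
53 = 3*17 + 2
17 = 8*2 + 1
2 = 2*1 + 0
Back-substitute:
1 = 17 − 8·2
1 = −8·53 + 25·17
1 = 25·176 − 83·53
1 = −83·757 + 357·176
1 = 357·3204 − 1511·757
757⁻¹ ≡ 1693 (mod 3204), so k ≡ 1693·697 ≡ 949 (mod 3204).
x = 87 + 757·949 = 718480.

718480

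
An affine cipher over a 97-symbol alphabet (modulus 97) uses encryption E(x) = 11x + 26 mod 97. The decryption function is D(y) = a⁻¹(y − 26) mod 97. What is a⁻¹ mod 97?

53

gcd(97, 11) by repeated division:
97 = 8×11 + 9
11 = 1×9 + 2
9 = 4×2 + 1
2 = 2×1 + 0
Since gcd(11, 97) = 1, back-substitute to write 1 as a combination:
1 = 9 − 4·2
1 = −4·11 + 5·9
1 = 5·97 − 44·11
Hence 11⁻¹ ≡ -44 ≡ 53 (mod 97).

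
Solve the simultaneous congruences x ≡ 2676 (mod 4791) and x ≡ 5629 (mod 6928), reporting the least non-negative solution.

Write x = 2676 + 4791·k. Then 4791·k ≡ 5629 − 2676 ≡ 2953 (mod 6928).
Need 4791⁻¹ mod 6928. Extended Euclid on (6928, 4791):
6928 = 1*4791 + 2137
4791 = 2*2137 + 517
2137 = 4*517 + 69
517 = 7*69 + 34
69 = 2*34 + 1
34 = 34*1 + 0
Back-substitute:
1 = 69 − 2·34
1 = −2·517 + 15·69
1 = 15·2137 − 62·517
1 = −62·4791 + 139·2137
1 = 139·6928 − 201·4791
4791⁻¹ ≡ 6727 (mod 6928), so k ≡ 6727·2953 ≡ 2255 (mod 6928).
x = 2676 + 4791·2255 = 10806381.

10806381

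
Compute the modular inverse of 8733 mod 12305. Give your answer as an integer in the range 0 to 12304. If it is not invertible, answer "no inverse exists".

Run Euclid on (12305, 8733):
12305 = 1·8733 + 3572
8733 = 2·3572 + 1589
3572 = 2·1589 + 394
1589 = 4·394 + 13
394 = 30·13 + 4
13 = 3·4 + 1
4 = 4·1 + 0
gcd = 1, so the inverse exists. Back-substitute:
1 = 13 − 3·4
1 = −3·394 + 91·13
1 = 91·1589 − 367·394
1 = −367·3572 + 825·1589
1 = 825·8733 − 2017·3572
1 = −2017·12305 + 2842·8733
So 8733·2842 ≡ 1 (mod 12305).

2842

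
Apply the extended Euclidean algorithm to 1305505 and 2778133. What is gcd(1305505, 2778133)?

1

Repeated division:
2778133 = 2·1305505 + 167123
1305505 = 7·167123 + 135644
167123 = 1·135644 + 31479
135644 = 4·31479 + 9728
31479 = 3·9728 + 2295
9728 = 4·2295 + 548
2295 = 4·548 + 103
548 = 5·103 + 33
103 = 3·33 + 4
33 = 8·4 + 1
4 = 4·1 + 0
gcd(1305505, 2778133) = 1.
Back-substituting:
1 = 33 − 8·4
1 = −8·103 + 25·33
1 = 25·548 − 133·103
1 = −133·2295 + 557·548
1 = 557·9728 − 2361·2295
1 = −2361·31479 + 7640·9728
1 = 7640·135644 − 32921·31479
1 = −32921·167123 + 40561·135644
1 = 40561·1305505 − 316848·167123
1 = −316848·2778133 + 674257·1305505
So 1 = (-316848)·2778133 + (674257)·1305505.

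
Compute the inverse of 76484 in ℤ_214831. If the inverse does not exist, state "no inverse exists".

gcd(214831, 76484) by repeated division:
214831 = 2·76484 + 61863
76484 = 1·61863 + 14621
61863 = 4·14621 + 3379
14621 = 4·3379 + 1105
3379 = 3·1105 + 64
1105 = 17·64 + 17
64 = 3·17 + 13
17 = 1·13 + 4
13 = 3·4 + 1
4 = 4·1 + 0
Since gcd(76484, 214831) = 1, back-substitute to write 1 as a combination:
1 = 13 − 3·4
1 = −3·17 + 4·13
1 = 4·64 − 15·17
1 = −15·1105 + 259·64
1 = 259·3379 − 792·1105
1 = −792·14621 + 3427·3379
1 = 3427·61863 − 14500·14621
1 = −14500·76484 + 17927·61863
1 = 17927·214831 − 50354·76484
Hence 76484⁻¹ ≡ -50354 ≡ 164477 (mod 214831).

164477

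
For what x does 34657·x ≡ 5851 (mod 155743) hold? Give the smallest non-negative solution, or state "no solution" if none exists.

gcd(34657, 155743):
155743 = 4·34657 + 17115
34657 = 2·17115 + 427
17115 = 40·427 + 35
427 = 12·35 + 7
35 = 5·7 + 0
gcd = 7, but 7 ∤ 5851, so the congruence has no solution.

no solution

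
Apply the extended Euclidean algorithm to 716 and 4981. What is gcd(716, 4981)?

1

Apply Euclid's algorithm to 4981 and 716:
4981 = 6×716 + 685
716 = 1×685 + 31
685 = 22×31 + 3
31 = 10×3 + 1
3 = 3×1 + 0
gcd(716, 4981) = 1.
Back-substituting:
1 = 31 − 10·3
1 = −10·685 + 221·31
1 = 221·716 − 231·685
1 = −231·4981 + 1607·716
So 1 = (-231)·4981 + (1607)·716.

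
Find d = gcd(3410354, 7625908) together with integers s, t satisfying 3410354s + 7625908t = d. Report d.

2

Repeated division:
7625908 = 2*3410354 + 805200
3410354 = 4*805200 + 189554
805200 = 4*189554 + 46984
189554 = 4*46984 + 1618
46984 = 29*1618 + 62
1618 = 26*62 + 6
62 = 10*6 + 2
6 = 3*2 + 0
gcd(3410354, 7625908) = 2.
Back-substituting:
2 = 62 − 10·6
2 = −10·1618 + 261·62
2 = 261·46984 − 7579·1618
2 = −7579·189554 + 30577·46984
2 = 30577·805200 − 129887·189554
2 = −129887·3410354 + 550125·805200
2 = 550125·7625908 − 1230137·3410354
So 2 = (550125)·7625908 + (-1230137)·3410354.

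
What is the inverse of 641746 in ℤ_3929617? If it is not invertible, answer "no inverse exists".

1152256

Extended Euclidean algorithm:
3929617 = 6·641746 + 79141
641746 = 8·79141 + 8618
79141 = 9·8618 + 1579
8618 = 5·1579 + 723
1579 = 2·723 + 133
723 = 5·133 + 58
133 = 2·58 + 17
58 = 3·17 + 7
17 = 2·7 + 3
7 = 2·3 + 1
3 = 3·1 + 0
Since gcd(641746, 3929617) = 1, back-substitute to write 1 as a combination:
1 = 7 − 2·3
1 = −2·17 + 5·7
1 = 5·58 − 17·17
1 = −17·133 + 39·58
1 = 39·723 − 212·133
1 = −212·1579 + 463·723
1 = 463·8618 − 2527·1579
1 = −2527·79141 + 23206·8618
1 = 23206·641746 − 188175·79141
1 = −188175·3929617 + 1152256·641746
So 641746·1152256 ≡ 1 (mod 3929617).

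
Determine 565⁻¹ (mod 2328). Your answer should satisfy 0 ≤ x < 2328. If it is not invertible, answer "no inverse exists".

445

gcd(2328, 565) by repeated division:
2328 = 4×565 + 68
565 = 8×68 + 21
68 = 3×21 + 5
21 = 4×5 + 1
5 = 5×1 + 0
gcd = 1, so the inverse exists. Back-substitute:
1 = 21 − 4·5
1 = −4·68 + 13·21
1 = 13·565 − 108·68
1 = −108·2328 + 445·565
So 565·445 ≡ 1 (mod 2328).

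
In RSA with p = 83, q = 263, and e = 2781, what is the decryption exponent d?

φ(n) = (p−1)(q−1) = 82·262 = 21484.
Need d with 2781·d ≡ 1 (mod 21484). Apply the extended Euclidean algorithm:
21484 = 7*2781 + 2017
2781 = 1*2017 + 764
2017 = 2*764 + 489
764 = 1*489 + 275
489 = 1*275 + 214
275 = 1*214 + 61
214 = 3*61 + 31
61 = 1*31 + 30
31 = 1*30 + 1
30 = 30*1 + 0
Back-substitute:
1 = 31 − 30
1 = −61 + 2·31
1 = 2·214 − 7·61
1 = −7·275 + 9·214
1 = 9·489 − 16·275
1 = −16·764 + 25·489
1 = 25·2017 − 66·764
1 = −66·2781 + 91·2017
1 = 91·21484 − 703·2781
So 2781·(-703) ≡ 1 (mod 21484), hence d ≡ -703 ≡ 20781 (mod 21484).

20781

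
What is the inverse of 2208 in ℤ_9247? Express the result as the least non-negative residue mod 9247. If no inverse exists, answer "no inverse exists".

7509

Apply the Euclidean algorithm to 9247 and 2208:
9247 = 4*2208 + 415
2208 = 5*415 + 133
415 = 3*133 + 16
133 = 8*16 + 5
16 = 3*5 + 1
5 = 5*1 + 0
gcd = 1, so the inverse exists. Back-substitute:
1 = 16 − 3·5
1 = −3·133 + 25·16
1 = 25·415 − 78·133
1 = −78·2208 + 415·415
1 = 415·9247 − 1738·2208
Thus 2208·(-1738) ≡ 1 (mod 9247); reducing, -1738 mod 9247 = 7509.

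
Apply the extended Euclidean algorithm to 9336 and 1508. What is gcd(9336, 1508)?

4

Apply Euclid's algorithm to 9336 and 1508:
9336 = 6×1508 + 288
1508 = 5×288 + 68
288 = 4×68 + 16
68 = 4×16 + 4
16 = 4×4 + 0
gcd(9336, 1508) = 4.
Express as a combination:
4 = 68 − 4·16
4 = −4·288 + 17·68
4 = 17·1508 − 89·288
4 = −89·9336 + 551·1508
So 4 = (-89)·9336 + (551)·1508.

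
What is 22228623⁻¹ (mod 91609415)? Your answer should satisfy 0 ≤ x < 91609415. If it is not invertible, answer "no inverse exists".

12262517

Extended Euclidean algorithm:
91609415 = 4·22228623 + 2694923
22228623 = 8·2694923 + 669239
2694923 = 4·669239 + 17967
669239 = 37·17967 + 4460
17967 = 4·4460 + 127
4460 = 35·127 + 15
127 = 8·15 + 7
15 = 2·7 + 1
7 = 7·1 + 0
gcd = 1, so the inverse exists. Back-substitute:
1 = 15 − 2·7
1 = −2·127 + 17·15
1 = 17·4460 − 597·127
1 = −597·17967 + 2405·4460
1 = 2405·669239 − 89582·17967
1 = −89582·2694923 + 360733·669239
1 = 360733·22228623 − 2975446·2694923
1 = −2975446·91609415 + 12262517·22228623
So 22228623·12262517 ≡ 1 (mod 91609415).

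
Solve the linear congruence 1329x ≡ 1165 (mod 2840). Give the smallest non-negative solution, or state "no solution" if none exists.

First find gcd(1329, 2840):
2840 = 2×1329 + 182
1329 = 7×182 + 55
182 = 3×55 + 17
55 = 3×17 + 4
17 = 4×4 + 1
4 = 4×1 + 0
gcd = 1, so a unique solution mod 2840 exists.
Back-substitute for the Bézout coefficients:
1 = 17 − 4·4
1 = −4·55 + 13·17
1 = 13·182 − 43·55
1 = −43·1329 + 314·182
1 = 314·2840 − 671·1329
So 1329·(-671) ≡ 1 (mod 2840), giving 1329⁻¹ ≡ 2169.
x ≡ 1329⁻¹·1165 ≡ 2169·1165 ≡ 2125 (mod 2840).

2125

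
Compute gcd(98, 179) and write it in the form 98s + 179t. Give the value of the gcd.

Apply Euclid's algorithm to 179 and 98:
179 = 1·98 + 81
98 = 1·81 + 17
81 = 4·17 + 13
17 = 1·13 + 4
13 = 3·4 + 1
4 = 4·1 + 0
gcd(98, 179) = 1.
Express as a combination:
1 = 13 − 3·4
1 = −3·17 + 4·13
1 = 4·81 − 19·17
1 = −19·98 + 23·81
1 = 23·179 − 42·98
So 1 = (23)·179 + (-42)·98.

1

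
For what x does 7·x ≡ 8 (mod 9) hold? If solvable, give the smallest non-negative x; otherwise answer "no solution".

First find gcd(7, 9):
9 = 1×7 + 2
7 = 3×2 + 1
2 = 2×1 + 0
gcd = 1, so a unique solution mod 9 exists.
Back-substitute for the Bézout coefficients:
1 = 7 − 3·2
1 = −3·9 + 4·7
So 7·(4) ≡ 1 (mod 9), giving 7⁻¹ ≡ 4.
x ≡ 7⁻¹·8 ≡ 4·8 ≡ 5 (mod 9).

5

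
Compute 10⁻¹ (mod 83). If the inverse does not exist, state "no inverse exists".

Run Euclid on (83, 10):
83 = 8*10 + 3
10 = 3*3 + 1
3 = 3*1 + 0
The gcd is 1. Working backward:
1 = 10 − 3·3
1 = −3·83 + 25·10
So 10·25 ≡ 1 (mod 83).

25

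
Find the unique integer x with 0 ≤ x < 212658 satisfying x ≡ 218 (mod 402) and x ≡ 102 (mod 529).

102728

Write x = 218 + 402·k. Then 402·k ≡ 102 − 218 ≡ 413 (mod 529).
Need 402⁻¹ mod 529. Extended Euclid on (529, 402):
529 = 1*402 + 127
402 = 3*127 + 21
127 = 6*21 + 1
21 = 21*1 + 0
Back-substitute:
1 = 127 − 6·21
1 = −6·402 + 19·127
1 = 19·529 − 25·402
402⁻¹ ≡ 504 (mod 529), so k ≡ 504·413 ≡ 255 (mod 529).
x = 218 + 402·255 = 102728.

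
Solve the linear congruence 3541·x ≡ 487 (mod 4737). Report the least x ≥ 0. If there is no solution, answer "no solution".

First find gcd(3541, 4737):
4737 = 1·3541 + 1196
3541 = 2·1196 + 1149
1196 = 1·1149 + 47
1149 = 24·47 + 21
47 = 2·21 + 5
21 = 4·5 + 1
5 = 5·1 + 0
gcd = 1, so a unique solution mod 4737 exists.
Back-substitute for the Bézout coefficients:
1 = 21 − 4·5
1 = −4·47 + 9·21
1 = 9·1149 − 220·47
1 = −220·1196 + 229·1149
1 = 229·3541 − 678·1196
1 = −678·4737 + 907·3541
So 3541·(907) ≡ 1 (mod 4737), giving 3541⁻¹ ≡ 907.
x ≡ 3541⁻¹·487 ≡ 907·487 ≡ 1168 (mod 4737).

1168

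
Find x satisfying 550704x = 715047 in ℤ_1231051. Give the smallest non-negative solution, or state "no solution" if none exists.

683347

First find gcd(550704, 1231051):
1231051 = 2×550704 + 129643
550704 = 4×129643 + 32132
129643 = 4×32132 + 1115
32132 = 28×1115 + 912
1115 = 1×912 + 203
912 = 4×203 + 100
203 = 2×100 + 3
100 = 33×3 + 1
3 = 3×1 + 0
gcd = 1, so a unique solution mod 1231051 exists.
Back-substitute for the Bézout coefficients:
1 = 100 − 33·3
1 = −33·203 + 67·100
1 = 67·912 − 301·203
1 = −301·1115 + 368·912
1 = 368·32132 − 10605·1115
1 = −10605·129643 + 42788·32132
1 = 42788·550704 − 181757·129643
1 = −181757·1231051 + 406302·550704
So 550704·(406302) ≡ 1 (mod 1231051), giving 550704⁻¹ ≡ 406302.
x ≡ 550704⁻¹·715047 ≡ 406302·715047 ≡ 683347 (mod 1231051).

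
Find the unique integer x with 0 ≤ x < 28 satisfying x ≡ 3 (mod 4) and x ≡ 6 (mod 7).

27

Write x = 3 + 4·k. Then 4·k ≡ 6 − 3 ≡ 3 (mod 7).
Need 4⁻¹ mod 7. Extended Euclid on (7, 4):
7 = 1×4 + 3
4 = 1×3 + 1
3 = 3×1 + 0
Back-substitute:
1 = 4 − 3
1 = −7 + 2·4
4⁻¹ ≡ 2 (mod 7), so k ≡ 2·3 ≡ 6 (mod 7).
x = 3 + 4·6 = 27.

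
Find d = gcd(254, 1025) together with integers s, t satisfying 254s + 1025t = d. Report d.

Apply Euclid's algorithm to 1025 and 254:
1025 = 4·254 + 9
254 = 28·9 + 2
9 = 4·2 + 1
2 = 2·1 + 0
gcd(254, 1025) = 1.
Working backward:
1 = 9 − 4·2
1 = −4·254 + 113·9
1 = 113·1025 − 456·254
So 1 = (113)·1025 + (-456)·254.

1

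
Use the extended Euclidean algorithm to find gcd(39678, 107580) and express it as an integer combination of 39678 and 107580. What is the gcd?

Euclidean algorithm:
107580 = 2×39678 + 28224
39678 = 1×28224 + 11454
28224 = 2×11454 + 5316
11454 = 2×5316 + 822
5316 = 6×822 + 384
822 = 2×384 + 54
384 = 7×54 + 6
54 = 9×6 + 0
gcd(39678, 107580) = 6.
Working backward:
6 = 384 − 7·54
6 = −7·822 + 15·384
6 = 15·5316 − 97·822
6 = −97·11454 + 209·5316
6 = 209·28224 − 515·11454
6 = −515·39678 + 724·28224
6 = 724·107580 − 1963·39678
So 6 = (724)·107580 + (-1963)·39678.

6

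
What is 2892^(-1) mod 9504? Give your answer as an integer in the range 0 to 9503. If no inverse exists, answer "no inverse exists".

Compute gcd(2892, 9504):
9504 = 3*2892 + 828
2892 = 3*828 + 408
828 = 2*408 + 12
408 = 34*12 + 0
gcd(2892, 9504) = 12 ≠ 1, so 2892 has no multiplicative inverse modulo 9504.

no inverse exists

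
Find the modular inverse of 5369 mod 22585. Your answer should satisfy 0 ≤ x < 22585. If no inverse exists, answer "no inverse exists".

Run Euclid on (22585, 5369):
22585 = 4·5369 + 1109
5369 = 4·1109 + 933
1109 = 1·933 + 176
933 = 5·176 + 53
176 = 3·53 + 17
53 = 3·17 + 2
17 = 8·2 + 1
2 = 2·1 + 0
gcd = 1, so the inverse exists. Back-substitute:
1 = 17 − 8·2
1 = −8·53 + 25·17
1 = 25·176 − 83·53
1 = −83·933 + 440·176
1 = 440·1109 − 523·933
1 = −523·5369 + 2532·1109
1 = 2532·22585 − 10651·5369
Hence 5369⁻¹ ≡ -10651 ≡ 11934 (mod 22585).

11934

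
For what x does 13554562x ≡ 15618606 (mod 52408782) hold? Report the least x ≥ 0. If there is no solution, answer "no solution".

23079390

First find gcd(13554562, 52408782):
52408782 = 3·13554562 + 11745096
13554562 = 1·11745096 + 1809466
11745096 = 6·1809466 + 888300
1809466 = 2·888300 + 32866
888300 = 27·32866 + 918
32866 = 35·918 + 736
918 = 1·736 + 182
736 = 4·182 + 8
182 = 22·8 + 6
8 = 1·6 + 2
6 = 3·2 + 0
gcd = 2 and 2 | 15618606, so solutions exist. Divide through by 2: 6777281x ≡ 7809303 (mod 26204391).
Now find 6777281⁻¹ mod 26204391:
26204391 = 3×6777281 + 5872548
6777281 = 1×5872548 + 904733
5872548 = 6×904733 + 444150
904733 = 2×444150 + 16433
444150 = 27×16433 + 459
16433 = 35×459 + 368
459 = 1×368 + 91
368 = 4×91 + 4
91 = 22×4 + 3
4 = 1×3 + 1
3 = 3×1 + 0
Back-substitute:
1 = 4 − 3
1 = −91 + 23·4
1 = 23·368 − 93·91
1 = −93·459 + 116·368
1 = 116·16433 − 4153·459
1 = −4153·444150 + 112247·16433
1 = 112247·904733 − 228647·444150
1 = −228647·5872548 + 1484129·904733
1 = 1484129·6777281 − 1712776·5872548
1 = −1712776·26204391 + 6622457·6777281
So 6777281⁻¹ ≡ 6622457 (mod 26204391).
Then x ≡ 6622457·7809303 ≡ 23079390 (mod 26204391); the smallest non-negative solution is x = 23079390.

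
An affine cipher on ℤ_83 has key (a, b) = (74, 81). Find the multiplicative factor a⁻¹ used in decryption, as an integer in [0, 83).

46

gcd(83, 74) by repeated division:
83 = 1·74 + 9
74 = 8·9 + 2
9 = 4·2 + 1
2 = 2·1 + 0
The gcd is 1. Working backward:
1 = 9 − 4·2
1 = −4·74 + 33·9
1 = 33·83 − 37·74
Hence 74⁻¹ ≡ -37 ≡ 46 (mod 83).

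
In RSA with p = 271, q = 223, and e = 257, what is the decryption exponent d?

φ(n) = (p−1)(q−1) = 270·222 = 59940.
Need d with 257·d ≡ 1 (mod 59940). Apply the extended Euclidean algorithm:
59940 = 233·257 + 59
257 = 4·59 + 21
59 = 2·21 + 17
21 = 1·17 + 4
17 = 4·4 + 1
4 = 4·1 + 0
Back-substitute:
1 = 17 − 4·4
1 = −4·21 + 5·17
1 = 5·59 − 14·21
1 = −14·257 + 61·59
1 = 61·59940 − 14227·257
So 257·(-14227) ≡ 1 (mod 59940), hence d ≡ -14227 ≡ 45713 (mod 59940).

45713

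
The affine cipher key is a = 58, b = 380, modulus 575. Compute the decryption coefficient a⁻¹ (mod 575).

347

Extended Euclidean algorithm:
575 = 9×58 + 53
58 = 1×53 + 5
53 = 10×5 + 3
5 = 1×3 + 2
3 = 1×2 + 1
2 = 2×1 + 0
Since gcd(58, 575) = 1, back-substitute to write 1 as a combination:
1 = 3 − 2
1 = −5 + 2·3
1 = 2·53 − 21·5
1 = −21·58 + 23·53
1 = 23·575 − 228·58
So 58·(-228) ≡ 1 (mod 575), and -228 ≡ 347 (mod 575).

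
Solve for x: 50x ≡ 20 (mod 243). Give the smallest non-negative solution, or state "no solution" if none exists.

49

First find gcd(50, 243):
243 = 4·50 + 43
50 = 1·43 + 7
43 = 6·7 + 1
7 = 7·1 + 0
gcd = 1, so a unique solution mod 243 exists.
Back-substitute for the Bézout coefficients:
1 = 43 − 6·7
1 = −6·50 + 7·43
1 = 7·243 − 34·50
So 50·(-34) ≡ 1 (mod 243), giving 50⁻¹ ≡ 209.
x ≡ 50⁻¹·20 ≡ 209·20 ≡ 49 (mod 243).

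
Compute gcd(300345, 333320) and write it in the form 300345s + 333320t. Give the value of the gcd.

5

Repeated division:
333320 = 1×300345 + 32975
300345 = 9×32975 + 3570
32975 = 9×3570 + 845
3570 = 4×845 + 190
845 = 4×190 + 85
190 = 2×85 + 20
85 = 4×20 + 5
20 = 4×5 + 0
gcd(300345, 333320) = 5.
Working backward:
5 = 85 − 4·20
5 = −4·190 + 9·85
5 = 9·845 − 40·190
5 = −40·3570 + 169·845
5 = 169·32975 − 1561·3570
5 = −1561·300345 + 14218·32975
5 = 14218·333320 − 15779·300345
So 5 = (14218)·333320 + (-15779)·300345.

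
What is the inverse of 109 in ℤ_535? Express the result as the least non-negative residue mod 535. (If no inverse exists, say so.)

gcd(535, 109) by repeated division:
535 = 4*109 + 99
109 = 1*99 + 10
99 = 9*10 + 9
10 = 1*9 + 1
9 = 9*1 + 0
Since gcd(109, 535) = 1, back-substitute to write 1 as a combination:
1 = 10 − 9
1 = −99 + 10·10
1 = 10·109 − 11·99
1 = −11·535 + 54·109
So 109·54 ≡ 1 (mod 535).

54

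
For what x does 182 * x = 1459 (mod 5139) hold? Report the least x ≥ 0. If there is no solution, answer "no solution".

First find gcd(182, 5139):
5139 = 28×182 + 43
182 = 4×43 + 10
43 = 4×10 + 3
10 = 3×3 + 1
3 = 3×1 + 0
gcd = 1, so a unique solution mod 5139 exists.
Back-substitute for the Bézout coefficients:
1 = 10 − 3·3
1 = −3·43 + 13·10
1 = 13·182 − 55·43
1 = −55·5139 + 1553·182
So 182·(1553) ≡ 1 (mod 5139), giving 182⁻¹ ≡ 1553.
x ≡ 182⁻¹·1459 ≡ 1553·1459 ≡ 4667 (mod 5139).

4667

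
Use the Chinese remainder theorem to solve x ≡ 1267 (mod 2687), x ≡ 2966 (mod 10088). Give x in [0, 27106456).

Write x = 1267 + 2687·k. Then 2687·k ≡ 2966 − 1267 ≡ 1699 (mod 10088).
Need 2687⁻¹ mod 10088. Extended Euclid on (10088, 2687):
10088 = 3*2687 + 2027
2687 = 1*2027 + 660
2027 = 3*660 + 47
660 = 14*47 + 2
47 = 23*2 + 1
2 = 2*1 + 0
Back-substitute:
1 = 47 − 23·2
1 = −23·660 + 323·47
1 = 323·2027 − 992·660
1 = −992·2687 + 1315·2027
1 = 1315·10088 − 4937·2687
2687⁻¹ ≡ 5151 (mod 10088), so k ≡ 5151·1699 ≡ 5253 (mod 10088).
x = 1267 + 2687·5253 = 14116078.

14116078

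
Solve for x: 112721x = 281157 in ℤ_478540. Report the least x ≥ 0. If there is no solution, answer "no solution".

First find gcd(112721, 478540):
478540 = 4*112721 + 27656
112721 = 4*27656 + 2097
27656 = 13*2097 + 395
2097 = 5*395 + 122
395 = 3*122 + 29
122 = 4*29 + 6
29 = 4*6 + 5
6 = 1*5 + 1
5 = 5*1 + 0
gcd = 1, so a unique solution mod 478540 exists.
Back-substitute for the Bézout coefficients:
1 = 6 − 5
1 = −29 + 5·6
1 = 5·122 − 21·29
1 = −21·395 + 68·122
1 = 68·2097 − 361·395
1 = −361·27656 + 4761·2097
1 = 4761·112721 − 19405·27656
1 = −19405·478540 + 82381·112721
So 112721·(82381) ≡ 1 (mod 478540), giving 112721⁻¹ ≡ 82381.
x ≡ 112721⁻¹·281157 ≡ 82381·281157 ≡ 180277 (mod 478540).

180277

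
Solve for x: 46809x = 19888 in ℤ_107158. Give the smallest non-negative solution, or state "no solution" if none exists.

First find gcd(46809, 107158):
107158 = 2·46809 + 13540
46809 = 3·13540 + 6189
13540 = 2·6189 + 1162
6189 = 5·1162 + 379
1162 = 3·379 + 25
379 = 15·25 + 4
25 = 6·4 + 1
4 = 4·1 + 0
gcd = 1, so a unique solution mod 107158 exists.
Back-substitute for the Bézout coefficients:
1 = 25 − 6·4
1 = −6·379 + 91·25
1 = 91·1162 − 279·379
1 = −279·6189 + 1486·1162
1 = 1486·13540 − 3251·6189
1 = −3251·46809 + 11239·13540
1 = 11239·107158 − 25729·46809
So 46809·(-25729) ≡ 1 (mod 107158), giving 46809⁻¹ ≡ 81429.
x ≡ 46809⁻¹·19888 ≡ 81429·19888 ≡ 88256 (mod 107158).

88256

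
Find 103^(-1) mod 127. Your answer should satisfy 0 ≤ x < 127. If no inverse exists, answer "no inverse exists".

37

Extended Euclidean algorithm:
127 = 1×103 + 24
103 = 4×24 + 7
24 = 3×7 + 3
7 = 2×3 + 1
3 = 3×1 + 0
Since gcd(103, 127) = 1, back-substitute to write 1 as a combination:
1 = 7 − 2·3
1 = −2·24 + 7·7
1 = 7·103 − 30·24
1 = −30·127 + 37·103
So 103·37 ≡ 1 (mod 127).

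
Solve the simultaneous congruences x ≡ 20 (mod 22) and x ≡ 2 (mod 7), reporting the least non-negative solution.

Write x = 20 + 22·k. Then 22·k ≡ 2 − 20 ≡ 3 (mod 7).
Need 22⁻¹ mod 7. Extended Euclid on (7, 1):
7 = 7*1 + 0
22⁻¹ ≡ 1 (mod 7), so k ≡ 1·3 ≡ 3 (mod 7).
x = 20 + 22·3 = 86.

86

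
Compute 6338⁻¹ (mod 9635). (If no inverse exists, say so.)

Run Euclid on (9635, 6338):
9635 = 1×6338 + 3297
6338 = 1×3297 + 3041
3297 = 1×3041 + 256
3041 = 11×256 + 225
256 = 1×225 + 31
225 = 7×31 + 8
31 = 3×8 + 7
8 = 1×7 + 1
7 = 7×1 + 0
Since gcd(6338, 9635) = 1, back-substitute to write 1 as a combination:
1 = 8 − 7
1 = −31 + 4·8
1 = 4·225 − 29·31
1 = −29·256 + 33·225
1 = 33·3041 − 392·256
1 = −392·3297 + 425·3041
1 = 425·6338 − 817·3297
1 = −817·9635 + 1242·6338
So 6338·1242 ≡ 1 (mod 9635).

1242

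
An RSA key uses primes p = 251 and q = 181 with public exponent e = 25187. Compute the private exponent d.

φ(n) = (p−1)(q−1) = 250·180 = 45000.
Need d with 25187·d ≡ 1 (mod 45000). Apply the extended Euclidean algorithm:
45000 = 1·25187 + 19813
25187 = 1·19813 + 5374
19813 = 3·5374 + 3691
5374 = 1·3691 + 1683
3691 = 2·1683 + 325
1683 = 5·325 + 58
325 = 5·58 + 35
58 = 1·35 + 23
35 = 1·23 + 12
23 = 1·12 + 11
12 = 1·11 + 1
11 = 11·1 + 0
Back-substitute:
1 = 12 − 11
1 = −23 + 2·12
1 = 2·35 − 3·23
1 = −3·58 + 5·35
1 = 5·325 − 28·58
1 = −28·1683 + 145·325
1 = 145·3691 − 318·1683
1 = −318·5374 + 463·3691
1 = 463·19813 − 1707·5374
1 = −1707·25187 + 2170·19813
1 = 2170·45000 − 3877·25187
So 25187·(-3877) ≡ 1 (mod 45000), hence d ≡ -3877 ≡ 41123 (mod 45000).

41123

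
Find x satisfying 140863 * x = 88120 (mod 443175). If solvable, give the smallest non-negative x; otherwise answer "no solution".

6790

First find gcd(140863, 443175):
443175 = 3·140863 + 20586
140863 = 6·20586 + 17347
20586 = 1·17347 + 3239
17347 = 5·3239 + 1152
3239 = 2·1152 + 935
1152 = 1·935 + 217
935 = 4·217 + 67
217 = 3·67 + 16
67 = 4·16 + 3
16 = 5·3 + 1
3 = 3·1 + 0
gcd = 1, so a unique solution mod 443175 exists.
Back-substitute for the Bézout coefficients:
1 = 16 − 5·3
1 = −5·67 + 21·16
1 = 21·217 − 68·67
1 = −68·935 + 293·217
1 = 293·1152 − 361·935
1 = −361·3239 + 1015·1152
1 = 1015·17347 − 5436·3239
1 = −5436·20586 + 6451·17347
1 = 6451·140863 − 44142·20586
1 = −44142·443175 + 138877·140863
So 140863·(138877) ≡ 1 (mod 443175), giving 140863⁻¹ ≡ 138877.
x ≡ 140863⁻¹·88120 ≡ 138877·88120 ≡ 6790 (mod 443175).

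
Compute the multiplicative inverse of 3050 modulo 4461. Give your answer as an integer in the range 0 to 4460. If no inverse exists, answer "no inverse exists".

1037

Apply the Euclidean algorithm to 4461 and 3050:
4461 = 1·3050 + 1411
3050 = 2·1411 + 228
1411 = 6·228 + 43
228 = 5·43 + 13
43 = 3·13 + 4
13 = 3·4 + 1
4 = 4·1 + 0
gcd = 1, so the inverse exists. Back-substitute:
1 = 13 − 3·4
1 = −3·43 + 10·13
1 = 10·228 − 53·43
1 = −53·1411 + 328·228
1 = 328·3050 − 709·1411
1 = −709·4461 + 1037·3050
So 3050·1037 ≡ 1 (mod 4461).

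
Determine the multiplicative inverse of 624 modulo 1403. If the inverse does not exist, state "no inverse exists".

353

Extended Euclidean algorithm:
1403 = 2·624 + 155
624 = 4·155 + 4
155 = 38·4 + 3
4 = 1·3 + 1
3 = 3·1 + 0
gcd = 1, so the inverse exists. Back-substitute:
1 = 4 − 3
1 = −155 + 39·4
1 = 39·624 − 157·155
1 = −157·1403 + 353·624
So 624·353 ≡ 1 (mod 1403).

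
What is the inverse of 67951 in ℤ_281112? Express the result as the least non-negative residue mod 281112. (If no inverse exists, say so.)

no inverse exists

Euclidean algorithm on 281112, 67951:
281112 = 4*67951 + 9308
67951 = 7*9308 + 2795
9308 = 3*2795 + 923
2795 = 3*923 + 26
923 = 35*26 + 13
26 = 2*13 + 0
The gcd is 13, not 1, hence no inverse exists.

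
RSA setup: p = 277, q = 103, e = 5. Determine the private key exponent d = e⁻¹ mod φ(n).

11261

φ(n) = (p−1)(q−1) = 276·102 = 28152.
Need d with 5·d ≡ 1 (mod 28152). Apply the extended Euclidean algorithm:
28152 = 5630*5 + 2
5 = 2*2 + 1
2 = 2*1 + 0
Back-substitute:
1 = 5 − 2·2
1 = −2·28152 + 11261·5
So 5·11261 ≡ 1 (mod 28152), hence d = 11261.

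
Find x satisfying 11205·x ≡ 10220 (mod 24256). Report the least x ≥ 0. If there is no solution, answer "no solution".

13628

First find gcd(11205, 24256):
24256 = 2×11205 + 1846
11205 = 6×1846 + 129
1846 = 14×129 + 40
129 = 3×40 + 9
40 = 4×9 + 4
9 = 2×4 + 1
4 = 4×1 + 0
gcd = 1, so a unique solution mod 24256 exists.
Back-substitute for the Bézout coefficients:
1 = 9 − 2·4
1 = −2·40 + 9·9
1 = 9·129 − 29·40
1 = −29·1846 + 415·129
1 = 415·11205 − 2519·1846
1 = −2519·24256 + 5453·11205
So 11205·(5453) ≡ 1 (mod 24256), giving 11205⁻¹ ≡ 5453.
x ≡ 11205⁻¹·10220 ≡ 5453·10220 ≡ 13628 (mod 24256).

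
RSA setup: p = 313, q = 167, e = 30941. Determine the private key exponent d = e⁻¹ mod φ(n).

φ(n) = (p−1)(q−1) = 312·166 = 51792.
Need d with 30941·d ≡ 1 (mod 51792). Apply the extended Euclidean algorithm:
51792 = 1·30941 + 20851
30941 = 1·20851 + 10090
20851 = 2·10090 + 671
10090 = 15·671 + 25
671 = 26·25 + 21
25 = 1·21 + 4
21 = 5·4 + 1
4 = 4·1 + 0
Back-substitute:
1 = 21 − 5·4
1 = −5·25 + 6·21
1 = 6·671 − 161·25
1 = −161·10090 + 2421·671
1 = 2421·20851 − 5003·10090
1 = −5003·30941 + 7424·20851
1 = 7424·51792 − 12427·30941
So 30941·(-12427) ≡ 1 (mod 51792), hence d ≡ -12427 ≡ 39365 (mod 51792).

39365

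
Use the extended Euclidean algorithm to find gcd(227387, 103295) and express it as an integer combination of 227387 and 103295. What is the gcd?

Apply Euclid's algorithm to 227387 and 103295:
227387 = 2*103295 + 20797
103295 = 4*20797 + 20107
20797 = 1*20107 + 690
20107 = 29*690 + 97
690 = 7*97 + 11
97 = 8*11 + 9
11 = 1*9 + 2
9 = 4*2 + 1
2 = 2*1 + 0
gcd(227387, 103295) = 1.
Express as a combination:
1 = 9 − 4·2
1 = −4·11 + 5·9
1 = 5·97 − 44·11
1 = −44·690 + 313·97
1 = 313·20107 − 9121·690
1 = −9121·20797 + 9434·20107
1 = 9434·103295 − 46857·20797
1 = −46857·227387 + 103148·103295
So 1 = (-46857)·227387 + (103148)·103295.

1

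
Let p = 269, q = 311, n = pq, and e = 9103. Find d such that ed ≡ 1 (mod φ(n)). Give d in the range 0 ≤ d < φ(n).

φ(n) = (p−1)(q−1) = 268·310 = 83080.
Need d with 9103·d ≡ 1 (mod 83080). Apply the extended Euclidean algorithm:
83080 = 9·9103 + 1153
9103 = 7·1153 + 1032
1153 = 1·1032 + 121
1032 = 8·121 + 64
121 = 1·64 + 57
64 = 1·57 + 7
57 = 8·7 + 1
7 = 7·1 + 0
Back-substitute:
1 = 57 − 8·7
1 = −8·64 + 9·57
1 = 9·121 − 17·64
1 = −17·1032 + 145·121
1 = 145·1153 − 162·1032
1 = −162·9103 + 1279·1153
1 = 1279·83080 − 11673·9103
So 9103·(-11673) ≡ 1 (mod 83080), hence d ≡ -11673 ≡ 71407 (mod 83080).

71407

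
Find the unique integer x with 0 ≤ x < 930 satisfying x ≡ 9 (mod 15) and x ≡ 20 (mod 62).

144

Write x = 9 + 15·k. Then 15·k ≡ 20 − 9 ≡ 11 (mod 62).
Need 15⁻¹ mod 62. Extended Euclid on (62, 15):
62 = 4·15 + 2
15 = 7·2 + 1
2 = 2·1 + 0
Back-substitute:
1 = 15 − 7·2
1 = −7·62 + 29·15
15⁻¹ ≡ 29 (mod 62), so k ≡ 29·11 ≡ 9 (mod 62).
x = 9 + 15·9 = 144.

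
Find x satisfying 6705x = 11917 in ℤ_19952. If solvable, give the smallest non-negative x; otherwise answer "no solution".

First find gcd(6705, 19952):
19952 = 2·6705 + 6542
6705 = 1·6542 + 163
6542 = 40·163 + 22
163 = 7·22 + 9
22 = 2·9 + 4
9 = 2·4 + 1
4 = 4·1 + 0
gcd = 1, so a unique solution mod 19952 exists.
Back-substitute for the Bézout coefficients:
1 = 9 − 2·4
1 = −2·22 + 5·9
1 = 5·163 − 37·22
1 = −37·6542 + 1485·163
1 = 1485·6705 − 1522·6542
1 = −1522·19952 + 4529·6705
So 6705·(4529) ≡ 1 (mod 19952), giving 6705⁻¹ ≡ 4529.
x ≡ 6705⁻¹·11917 ≡ 4529·11917 ≡ 1933 (mod 19952).

1933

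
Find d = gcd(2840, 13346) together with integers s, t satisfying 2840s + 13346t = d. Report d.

2

Apply Euclid's algorithm to 13346 and 2840:
13346 = 4*2840 + 1986
2840 = 1*1986 + 854
1986 = 2*854 + 278
854 = 3*278 + 20
278 = 13*20 + 18
20 = 1*18 + 2
18 = 9*2 + 0
gcd(2840, 13346) = 2.
Back-substituting:
2 = 20 − 18
2 = −278 + 14·20
2 = 14·854 − 43·278
2 = −43·1986 + 100·854
2 = 100·2840 − 143·1986
2 = −143·13346 + 672·2840
So 2 = (-143)·13346 + (672)·2840.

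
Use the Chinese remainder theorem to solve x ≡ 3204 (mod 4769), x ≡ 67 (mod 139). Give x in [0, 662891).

Write x = 3204 + 4769·k. Then 4769·k ≡ 67 − 3204 ≡ 60 (mod 139).
Need 4769⁻¹ mod 139. Extended Euclid on (139, 43):
139 = 3·43 + 10
43 = 4·10 + 3
10 = 3·3 + 1
3 = 3·1 + 0
Back-substitute:
1 = 10 − 3·3
1 = −3·43 + 13·10
1 = 13·139 − 42·43
4769⁻¹ ≡ 97 (mod 139), so k ≡ 97·60 ≡ 121 (mod 139).
x = 3204 + 4769·121 = 580253.

580253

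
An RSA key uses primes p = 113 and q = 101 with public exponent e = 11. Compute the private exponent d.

5091

φ(n) = (p−1)(q−1) = 112·100 = 11200.
Need d with 11·d ≡ 1 (mod 11200). Apply the extended Euclidean algorithm:
11200 = 1018*11 + 2
11 = 5*2 + 1
2 = 2*1 + 0
Back-substitute:
1 = 11 − 5·2
1 = −5·11200 + 5091·11
So 11·5091 ≡ 1 (mod 11200), hence d = 5091.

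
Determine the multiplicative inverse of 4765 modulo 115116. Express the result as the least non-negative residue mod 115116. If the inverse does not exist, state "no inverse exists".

36697

Extended Euclidean algorithm:
115116 = 24·4765 + 756
4765 = 6·756 + 229
756 = 3·229 + 69
229 = 3·69 + 22
69 = 3·22 + 3
22 = 7·3 + 1
3 = 3·1 + 0
Since gcd(4765, 115116) = 1, back-substitute to write 1 as a combination:
1 = 22 − 7·3
1 = −7·69 + 22·22
1 = 22·229 − 73·69
1 = −73·756 + 241·229
1 = 241·4765 − 1519·756
1 = −1519·115116 + 36697·4765
So 4765·36697 ≡ 1 (mod 115116).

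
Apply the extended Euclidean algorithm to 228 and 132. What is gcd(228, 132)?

Euclidean algorithm:
228 = 1·132 + 96
132 = 1·96 + 36
96 = 2·36 + 24
36 = 1·24 + 12
24 = 2·12 + 0
gcd(228, 132) = 12.
Back-substituting:
12 = 36 − 24
12 = −96 + 3·36
12 = 3·132 − 4·96
12 = −4·228 + 7·132
So 12 = (-4)·228 + (7)·132.

12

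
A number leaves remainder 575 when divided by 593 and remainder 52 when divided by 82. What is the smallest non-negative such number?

4726

Write x = 575 + 593·k. Then 593·k ≡ 52 − 575 ≡ 51 (mod 82).
Need 593⁻¹ mod 82. Extended Euclid on (82, 19):
82 = 4·19 + 6
19 = 3·6 + 1
6 = 6·1 + 0
Back-substitute:
1 = 19 − 3·6
1 = −3·82 + 13·19
593⁻¹ ≡ 13 (mod 82), so k ≡ 13·51 ≡ 7 (mod 82).
x = 575 + 593·7 = 4726.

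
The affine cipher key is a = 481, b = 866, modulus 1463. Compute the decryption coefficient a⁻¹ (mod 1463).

73

Run Euclid on (1463, 481):
1463 = 3×481 + 20
481 = 24×20 + 1
20 = 20×1 + 0
gcd = 1, so the inverse exists. Back-substitute:
1 = 481 − 24·20
1 = −24·1463 + 73·481
So 481·73 ≡ 1 (mod 1463).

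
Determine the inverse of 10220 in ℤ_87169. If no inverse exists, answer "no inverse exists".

64575

Extended Euclidean algorithm:
87169 = 8·10220 + 5409
10220 = 1·5409 + 4811
5409 = 1·4811 + 598
4811 = 8·598 + 27
598 = 22·27 + 4
27 = 6·4 + 3
4 = 1·3 + 1
3 = 3·1 + 0
Since gcd(10220, 87169) = 1, back-substitute to write 1 as a combination:
1 = 4 − 3
1 = −27 + 7·4
1 = 7·598 − 155·27
1 = −155·4811 + 1247·598
1 = 1247·5409 − 1402·4811
1 = −1402·10220 + 2649·5409
1 = 2649·87169 − 22594·10220
Hence 10220⁻¹ ≡ -22594 ≡ 64575 (mod 87169).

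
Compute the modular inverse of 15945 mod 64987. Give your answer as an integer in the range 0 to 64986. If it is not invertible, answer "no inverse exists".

gcd(64987, 15945) by repeated division:
64987 = 4*15945 + 1207
15945 = 13*1207 + 254
1207 = 4*254 + 191
254 = 1*191 + 63
191 = 3*63 + 2
63 = 31*2 + 1
2 = 2*1 + 0
Since gcd(15945, 64987) = 1, back-substitute to write 1 as a combination:
1 = 63 − 31·2
1 = −31·191 + 94·63
1 = 94·254 − 125·191
1 = −125·1207 + 594·254
1 = 594·15945 − 7847·1207
1 = −7847·64987 + 31982·15945
So 15945·31982 ≡ 1 (mod 64987).

31982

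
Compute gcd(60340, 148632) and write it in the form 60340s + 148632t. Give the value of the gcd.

Repeated division:
148632 = 2×60340 + 27952
60340 = 2×27952 + 4436
27952 = 6×4436 + 1336
4436 = 3×1336 + 428
1336 = 3×428 + 52
428 = 8×52 + 12
52 = 4×12 + 4
12 = 3×4 + 0
gcd(60340, 148632) = 4.
Back-substituting:
4 = 52 − 4·12
4 = −4·428 + 33·52
4 = 33·1336 − 103·428
4 = −103·4436 + 342·1336
4 = 342·27952 − 2155·4436
4 = −2155·60340 + 4652·27952
4 = 4652·148632 − 11459·60340
So 4 = (4652)·148632 + (-11459)·60340.

4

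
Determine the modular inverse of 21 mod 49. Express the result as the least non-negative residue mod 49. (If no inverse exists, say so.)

Euclidean algorithm on 49, 21:
49 = 2·21 + 7
21 = 3·7 + 0
Since gcd = 7 > 1, 21 is not a unit mod 49.

no inverse exists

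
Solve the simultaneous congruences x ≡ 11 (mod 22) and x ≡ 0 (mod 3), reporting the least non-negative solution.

33

Write x = 11 + 22·k. Then 22·k ≡ 0 − 11 ≡ 1 (mod 3).
Need 22⁻¹ mod 3. Extended Euclid on (3, 1):
3 = 3×1 + 0
22⁻¹ ≡ 1 (mod 3), so k ≡ 1·1 ≡ 1 (mod 3).
x = 11 + 22·1 = 33.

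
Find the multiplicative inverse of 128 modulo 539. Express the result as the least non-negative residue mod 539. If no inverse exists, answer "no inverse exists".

459

gcd(539, 128) by repeated division:
539 = 4*128 + 27
128 = 4*27 + 20
27 = 1*20 + 7
20 = 2*7 + 6
7 = 1*6 + 1
6 = 6*1 + 0
Since gcd(128, 539) = 1, back-substitute to write 1 as a combination:
1 = 7 − 6
1 = −20 + 3·7
1 = 3·27 − 4·20
1 = −4·128 + 19·27
1 = 19·539 − 80·128
Thus 128·(-80) ≡ 1 (mod 539); reducing, -80 mod 539 = 459.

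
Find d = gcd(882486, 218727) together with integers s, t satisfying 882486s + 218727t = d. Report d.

Euclidean algorithm:
882486 = 4·218727 + 7578
218727 = 28·7578 + 6543
7578 = 1·6543 + 1035
6543 = 6·1035 + 333
1035 = 3·333 + 36
333 = 9·36 + 9
36 = 4·9 + 0
gcd(882486, 218727) = 9.
Back-substituting:
9 = 333 − 9·36
9 = −9·1035 + 28·333
9 = 28·6543 − 177·1035
9 = −177·7578 + 205·6543
9 = 205·218727 − 5917·7578
9 = −5917·882486 + 23873·218727
So 9 = (-5917)·882486 + (23873)·218727.

9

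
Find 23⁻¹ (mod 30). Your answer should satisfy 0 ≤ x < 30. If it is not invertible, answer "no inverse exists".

gcd(30, 23) by repeated division:
30 = 1*23 + 7
23 = 3*7 + 2
7 = 3*2 + 1
2 = 2*1 + 0
Since gcd(23, 30) = 1, back-substitute to write 1 as a combination:
1 = 7 − 3·2
1 = −3·23 + 10·7
1 = 10·30 − 13·23
Thus 23·(-13) ≡ 1 (mod 30); reducing, -13 mod 30 = 17.

17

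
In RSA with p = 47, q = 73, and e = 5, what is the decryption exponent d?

φ(n) = (p−1)(q−1) = 46·72 = 3312.
Need d with 5·d ≡ 1 (mod 3312). Apply the extended Euclidean algorithm:
3312 = 662·5 + 2
5 = 2·2 + 1
2 = 2·1 + 0
Back-substitute:
1 = 5 − 2·2
1 = −2·3312 + 1325·5
So 5·1325 ≡ 1 (mod 3312), hence d = 1325.

1325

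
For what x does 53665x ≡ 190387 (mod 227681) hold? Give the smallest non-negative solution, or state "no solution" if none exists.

147066

First find gcd(53665, 227681):
227681 = 4×53665 + 13021
53665 = 4×13021 + 1581
13021 = 8×1581 + 373
1581 = 4×373 + 89
373 = 4×89 + 17
89 = 5×17 + 4
17 = 4×4 + 1
4 = 4×1 + 0
gcd = 1, so a unique solution mod 227681 exists.
Back-substitute for the Bézout coefficients:
1 = 17 − 4·4
1 = −4·89 + 21·17
1 = 21·373 − 88·89
1 = −88·1581 + 373·373
1 = 373·13021 − 3072·1581
1 = −3072·53665 + 12661·13021
1 = 12661·227681 − 53716·53665
So 53665·(-53716) ≡ 1 (mod 227681), giving 53665⁻¹ ≡ 173965.
x ≡ 53665⁻¹·190387 ≡ 173965·190387 ≡ 147066 (mod 227681).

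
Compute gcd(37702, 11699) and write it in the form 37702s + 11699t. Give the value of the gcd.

Apply Euclid's algorithm to 37702 and 11699:
37702 = 3×11699 + 2605
11699 = 4×2605 + 1279
2605 = 2×1279 + 47
1279 = 27×47 + 10
47 = 4×10 + 7
10 = 1×7 + 3
7 = 2×3 + 1
3 = 3×1 + 0
gcd(37702, 11699) = 1.
Working backward:
1 = 7 − 2·3
1 = −2·10 + 3·7
1 = 3·47 − 14·10
1 = −14·1279 + 381·47
1 = 381·2605 − 776·1279
1 = −776·11699 + 3485·2605
1 = 3485·37702 − 11231·11699
So 1 = (3485)·37702 + (-11231)·11699.

1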